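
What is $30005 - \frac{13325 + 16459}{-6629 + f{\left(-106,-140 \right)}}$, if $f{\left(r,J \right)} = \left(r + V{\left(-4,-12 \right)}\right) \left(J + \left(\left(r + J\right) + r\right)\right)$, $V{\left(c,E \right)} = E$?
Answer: $\frac{1543037351}{51427} \approx 30004.0$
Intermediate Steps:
$f{\left(r,J \right)} = \left(-12 + r\right) \left(2 J + 2 r\right)$ ($f{\left(r,J \right)} = \left(r - 12\right) \left(J + \left(\left(r + J\right) + r\right)\right) = \left(-12 + r\right) \left(J + \left(\left(J + r\right) + r\right)\right) = \left(-12 + r\right) \left(J + \left(J + 2 r\right)\right) = \left(-12 + r\right) \left(2 J + 2 r\right)$)
$30005 - \frac{13325 + 16459}{-6629 + f{\left(-106,-140 \right)}} = 30005 - \frac{13325 + 16459}{-6629 + \left(\left(-24\right) \left(-140\right) - -2544 + 2 \left(-106\right)^{2} + 2 \left(-140\right) \left(-106\right)\right)} = 30005 - \frac{29784}{-6629 + \left(3360 + 2544 + 2 \cdot 11236 + 29680\right)} = 30005 - \frac{29784}{-6629 + \left(3360 + 2544 + 22472 + 29680\right)} = 30005 - \frac{29784}{-6629 + 58056} = 30005 - \frac{29784}{51427} = \frac{1543037351}{51427}$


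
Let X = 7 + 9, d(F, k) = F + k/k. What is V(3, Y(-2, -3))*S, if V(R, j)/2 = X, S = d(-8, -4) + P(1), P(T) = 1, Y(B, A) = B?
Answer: -192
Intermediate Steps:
d(F, k) = 1 + F (d(F, k) = F + 1 = 1 + F)
S = -6 (S = (1 - 8) + 1 = -7 + 1 = -6)
X = 16
V(R, j) = 32 (V(R, j) = 2*16 = 32)
V(3, Y(-2, -3))*S = 32*(-6) = -192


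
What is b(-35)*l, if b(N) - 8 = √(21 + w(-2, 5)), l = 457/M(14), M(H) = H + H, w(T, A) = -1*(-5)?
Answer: 914/7 + 457*√26/28 ≈ 213.79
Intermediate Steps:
w(T, A) = 5
M(H) = 2*H
l = 457/28 (l = 457/((2*14)) = 457/28 ≈ 16.321)
b(N) = 8 + √26 (b(N) = 8 + √(21 + 5) = 8 + √26)
b(-35)*l = (8 + √26)*(457/28) = 914/7 + 457*√26/28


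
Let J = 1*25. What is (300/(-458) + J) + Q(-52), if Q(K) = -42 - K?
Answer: 7865/229 ≈ 34.345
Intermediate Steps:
J = 25
(300/(-458) + J) + Q(-52) = (300/(-458) + 25) + (-42 - 1*(-52)) = (300*(-1/458) + 25) + (-42 + 52) = (-150/229 + 25) + 10 = 5575/229 + 10 = 7865/229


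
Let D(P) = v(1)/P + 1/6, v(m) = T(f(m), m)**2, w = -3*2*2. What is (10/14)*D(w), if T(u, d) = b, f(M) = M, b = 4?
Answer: -5/6 ≈ -0.83333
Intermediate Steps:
w = -12 (w = -6*2 = -12)
T(u, d) = 4
v(m) = 16 (v(m) = 4**2 = 16)
D(P) = 1/6 + 16/P (D(P) = 16/P + 1/6 = 1/6 + 16/P)
(10/14)*D(w) = (10/14)*((1/6)*(96 - 12)/(-12)) = (10*(1/14))*((1/6)*(-1/12)*84) = (5/7)*(-7/6) = -5/6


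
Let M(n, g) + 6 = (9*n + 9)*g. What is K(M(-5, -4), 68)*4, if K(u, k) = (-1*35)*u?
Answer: -19320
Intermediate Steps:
M(n, g) = -6 + g*(9 + 9*n) (M(n, g) = -6 + (9*n + 9)*g = -6 + (9 + 9*n)*g = -6 + g*(9 + 9*n))
K(u, k) = -35*u
K(M(-5, -4), 68)*4 = -35*(-6 + 9*(-4) + 9*(-4)*(-5))*4 = -35*(-6 - 36 + 180)*4 = -35*138*4 = -4830*4 = -19320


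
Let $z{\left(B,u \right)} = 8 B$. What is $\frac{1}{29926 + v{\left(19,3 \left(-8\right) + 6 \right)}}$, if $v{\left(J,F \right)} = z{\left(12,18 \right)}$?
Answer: $\frac{1}{30022} \approx 3.3309 \cdot 10^{-5}$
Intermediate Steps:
$v{\left(J,F \right)} = 96$ ($v{\left(J,F \right)} = 8 \cdot 12 = 96$)
$\frac{1}{29926 + v{\left(19,3 \left(-8\right) + 6 \right)}} = \frac{1}{29926 + 96} = \frac{1}{30022}$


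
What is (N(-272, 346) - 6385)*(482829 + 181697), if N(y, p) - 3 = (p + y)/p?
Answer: -733669265774/173 ≈ -4.2409e+9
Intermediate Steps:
N(y, p) = 3 + (p + y)/p
(N(-272, 346) - 6385)*(482829 + 181697) = ((4 - 272/346) - 6385)*(482829 + 181697) = ((4 - 272*1/346) - 6385)*664526 = ((4 - 136/173) - 6385)*664526 = (556/173 - 6385)*664526 = -1104049/173*664526 = -733669265774/173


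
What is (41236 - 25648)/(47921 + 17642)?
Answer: 15588/65563 ≈ 0.23776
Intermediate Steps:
(41236 - 25648)/(47921 + 17642) = 15588/65563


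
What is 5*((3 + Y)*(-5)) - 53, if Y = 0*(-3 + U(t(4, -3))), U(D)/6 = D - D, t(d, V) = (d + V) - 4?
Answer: -128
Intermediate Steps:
t(d, V) = -4 + V + d (t(d, V) = (V + d) - 4 = -4 + V + d)
U(D) = 0 (U(D) = 6*(D - D) = 6*0 = 0)
Y = 0 (Y = 0*(-3 + 0) = 0*(-3) = 0)
5*((3 + Y)*(-5)) - 53 = 5*((3 + 0)*(-5)) - 53 = 5*(3*(-5)) - 53 = 5*(-15) - 53 = -75 - 53 = -128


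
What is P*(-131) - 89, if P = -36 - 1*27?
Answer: 8164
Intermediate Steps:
P = -63 (P = -36 - 27 = -63)
P*(-131) - 89 = -63*(-131) - 89 = 8253 - 89 = 8164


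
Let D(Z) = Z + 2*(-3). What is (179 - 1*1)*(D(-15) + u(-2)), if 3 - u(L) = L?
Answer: -2848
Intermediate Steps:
u(L) = 3 - L
D(Z) = -6 + Z (D(Z) = Z - 6 = -6 + Z)
(179 - 1*1)*(D(-15) + u(-2)) = (179 - 1*1)*((-6 - 15) + (3 - 1*(-2))) = (179 - 1)*(-21 + (3 + 2)) = 178*(-21 + 5) = 178*(-16) = -2848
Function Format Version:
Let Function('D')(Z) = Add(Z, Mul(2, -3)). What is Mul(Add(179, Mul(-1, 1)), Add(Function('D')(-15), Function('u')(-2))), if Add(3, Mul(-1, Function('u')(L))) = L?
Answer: -2848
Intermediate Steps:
Function('u')(L) = Add(3, Mul(-1, L))
Function('D')(Z) = Add(-6, Z) (Function('D')(Z) = Add(Z, -6) = Add(-6, Z))
Mul(Add(179, Mul(-1, 1)), Add(Function('D')(-15), Function('u')(-2))) = Mul(Add(179, Mul(-1, 1)), Add(Add(-6, -15), Add(3, Mul(-1, -2)))) = Mul(Add(179, -1), Add(-21, Add(3, 2))) = Mul(178, Add(-21, 5)) = Mul(178, -16) = -2848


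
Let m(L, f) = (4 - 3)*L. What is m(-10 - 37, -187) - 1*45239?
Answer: -45286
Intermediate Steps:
m(L, f) = L (m(L, f) = 1*L = L)
m(-10 - 37, -187) - 1*45239 = (-10 - 37) - 1*45239 = -47 - 45239 = -45286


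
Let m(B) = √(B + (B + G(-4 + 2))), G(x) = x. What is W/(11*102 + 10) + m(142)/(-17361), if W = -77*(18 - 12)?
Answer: -231/566 - √282/17361 ≈ -0.40909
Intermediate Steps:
m(B) = √(-2 + 2*B) (m(B) = √(B + (B + (-4 + 2))) = √(B + (B - 2)) = √(B + (-2 + B)) = √(-2 + 2*B))
W = -462 (W = -77*6 = -462)
W/(11*102 + 10) + m(142)/(-17361) = -462/(11*102 + 10) + √(-2 + 2*142)/(-17361) = -462/(1122 + 10) + √(-2 + 284)*(-1/17361) = -462/1132 + √282*(-1/17361) = -462*1/1132 - √282/17361 = -231/566 - √282/17361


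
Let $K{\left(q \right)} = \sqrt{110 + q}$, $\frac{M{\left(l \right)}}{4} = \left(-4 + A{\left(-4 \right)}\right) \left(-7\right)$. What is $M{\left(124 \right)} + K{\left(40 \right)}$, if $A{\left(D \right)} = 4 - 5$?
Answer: $140 + 5 \sqrt{6} \approx 152.25$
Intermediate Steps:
$A{\left(D \right)} = -1$
$M{\left(l \right)} = 140$ ($M{\left(l \right)} = 4 \left(-4 - 1\right) \left(-7\right) = 4 \left(\left(-5\right) \left(-7\right)\right) = 4 \cdot 35 = 140$)
$M{\left(124 \right)} + K{\left(40 \right)} = 140 + \sqrt{110 + 40} = 140 + \sqrt{150} = 140 + 5 \sqrt{6}$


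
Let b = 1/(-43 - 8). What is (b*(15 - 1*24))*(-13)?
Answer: -39/17 ≈ -2.2941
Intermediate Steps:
b = -1/51 (b = 1/(-51) = -1/51 ≈ -0.019608)
(b*(15 - 1*24))*(-13) = -(15 - 1*24)/51*(-13) = -(15 - 24)/51*(-13) = -1/51*(-9)*(-13) = (3/17)*(-13) = -39/17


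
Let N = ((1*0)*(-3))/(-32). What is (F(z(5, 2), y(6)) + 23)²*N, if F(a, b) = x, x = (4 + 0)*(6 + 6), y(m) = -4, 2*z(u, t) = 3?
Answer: 0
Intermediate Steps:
z(u, t) = 3/2 (z(u, t) = (½)*3 = 3/2)
x = 48 (x = 4*12 = 48)
F(a, b) = 48
N = 0 (N = (0*(-3))*(-1/32) = 0*(-1/32) = 0)
(F(z(5, 2), y(6)) + 23)²*N = (48 + 23)²*0 = 71²*0 = 5041*0 = 0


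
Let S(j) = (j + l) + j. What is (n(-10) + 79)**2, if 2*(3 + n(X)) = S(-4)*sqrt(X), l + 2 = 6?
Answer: 5736 - 304*I*sqrt(10) ≈ 5736.0 - 961.33*I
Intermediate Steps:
l = 4 (l = -2 + 6 = 4)
S(j) = 4 + 2*j (S(j) = (j + 4) + j = (4 + j) + j = 4 + 2*j)
n(X) = -3 - 2*sqrt(X) (n(X) = -3 + ((4 + 2*(-4))*sqrt(X))/2 = -3 + ((4 - 8)*sqrt(X))/2 = -3 + (-4*sqrt(X))/2 = -3 - 2*sqrt(X))
(n(-10) + 79)**2 = ((-3 - 2*I*sqrt(10)) + 79)**2 = (76 - 2*I*sqrt(10))**2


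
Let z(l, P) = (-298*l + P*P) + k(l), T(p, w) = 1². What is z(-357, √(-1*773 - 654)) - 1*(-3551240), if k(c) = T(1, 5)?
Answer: 3656200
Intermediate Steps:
T(p, w) = 1
k(c) = 1
z(l, P) = 1 + P² - 298*l (z(l, P) = (-298*l + P*P) + 1 = (-298*l + P²) + 1 = (P² - 298*l) + 1 = 1 + P² - 298*l)
z(-357, √(-1*773 - 654)) - 1*(-3551240) = (1 + (√(-1*773 - 654))² - 298*(-357)) - 1*(-3551240) = (1 + (√(-773 - 654))² + 106386) + 3551240 = (1 + (√(-1427))² + 106386) + 3551240 = (1 + (I*√1427)² + 106386) + 3551240 = (1 - 1427 + 106386) + 3551240 = 104960 + 3551240 = 3656200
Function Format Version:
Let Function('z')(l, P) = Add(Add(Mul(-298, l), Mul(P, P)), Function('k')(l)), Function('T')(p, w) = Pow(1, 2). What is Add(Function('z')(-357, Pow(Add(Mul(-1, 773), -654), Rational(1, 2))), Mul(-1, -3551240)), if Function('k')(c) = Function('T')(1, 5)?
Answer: 3656200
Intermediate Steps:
Function('T')(p, w) = 1
Function('k')(c) = 1
Function('z')(l, P) = Add(1, Pow(P, 2), Mul(-298, l)) (Function('z')(l, P) = Add(Add(Mul(-298, l), Mul(P, P)), 1) = Add(Add(Mul(-298, l), Pow(P, 2)), 1) = Add(Add(Pow(P, 2), Mul(-298, l)), 1) = Add(1, Pow(P, 2), Mul(-298, l)))
Add(Function('z')(-357, Pow(Add(Mul(-1, 773), -654), Rational(1, 2))), Mul(-1, -3551240)) = Add(Add(1, Pow(Pow(Add(Mul(-1, 773), -654), Rational(1, 2)), 2), Mul(-298, -357)), Mul(-1, -3551240)) = Add(Add(1, Pow(Pow(Add(-773, -654), Rational(1, 2)), 2), 106386), 3551240) = Add(Add(1, Pow(Pow(-1427, Rational(1, 2)), 2), 106386), 3551240) = Add(Add(1, Pow(Mul(I, Pow(1427, Rational(1, 2))), 2), 106386), 3551240) = Add(Add(1, -1427, 106386), 3551240) = Add(104960, 3551240) = 3656200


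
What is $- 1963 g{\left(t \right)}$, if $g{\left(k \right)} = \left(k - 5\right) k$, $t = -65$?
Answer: $-8931650$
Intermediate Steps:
$g{\left(k \right)} = k \left(-5 + k\right)$ ($g{\left(k \right)} = \left(-5 + k\right) k = k \left(-5 + k\right)$)
$- 1963 g{\left(t \right)} = - 1963 \left(- 65 \left(-5 - 65\right)\right) = - 1963 \left(\left(-65\right) \left(-70\right)\right) = \left(-1963\right) 4550 = -8931650$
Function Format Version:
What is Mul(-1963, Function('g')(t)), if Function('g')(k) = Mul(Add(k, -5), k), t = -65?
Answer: -8931650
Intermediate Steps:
Function('g')(k) = Mul(k, Add(-5, k)) (Function('g')(k) = Mul(Add(-5, k), k) = Mul(k, Add(-5, k)))
Mul(-1963, Function('g')(t)) = Mul(-1963, Mul(-65, Add(-5, -65))) = Mul(-1963, Mul(-65, -70)) = Mul(-1963, 4550) = -8931650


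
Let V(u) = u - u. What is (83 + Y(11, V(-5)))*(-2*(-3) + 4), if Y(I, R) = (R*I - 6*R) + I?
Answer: 940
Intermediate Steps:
V(u) = 0
Y(I, R) = I - 6*R + I*R (Y(I, R) = (I*R - 6*R) + I = (-6*R + I*R) + I = I - 6*R + I*R)
(83 + Y(11, V(-5)))*(-2*(-3) + 4) = (83 + (11 - 6*0 + 11*0))*(-2*(-3) + 4) = (83 + (11 + 0 + 0))*(6 + 4) = (83 + 11)*10 = 94*10 = 940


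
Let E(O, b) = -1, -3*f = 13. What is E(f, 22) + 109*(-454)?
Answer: -49487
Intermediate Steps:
f = -13/3 (f = -⅓*13 = -13/3 ≈ -4.3333)
E(f, 22) + 109*(-454) = -1 + 109*(-454) = -1 - 49486 = -49487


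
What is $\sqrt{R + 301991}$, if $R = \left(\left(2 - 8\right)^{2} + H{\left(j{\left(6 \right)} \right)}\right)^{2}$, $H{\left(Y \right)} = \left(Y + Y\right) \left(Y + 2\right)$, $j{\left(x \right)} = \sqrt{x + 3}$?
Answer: $\sqrt{306347} \approx 553.49$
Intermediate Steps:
$j{\left(x \right)} = \sqrt{3 + x}$
$H{\left(Y \right)} = 2 Y \left(2 + Y\right)$
$R = 4356$ ($R = \left(\left(2 - 8\right)^{2} + 2 \sqrt{3 + 6} \left(2 + \sqrt{3 + 6}\right)\right)^{2} = \left(\left(-6\right)^{2} + 2 \sqrt{9} \left(2 + \sqrt{9}\right)\right)^{2} = \left(36 + 2 \cdot 3 \left(2 + 3\right)\right)^{2} = \left(36 + 2 \cdot 3 \cdot 5\right)^{2} = \left(36 + 30\right)^{2} = 66^{2} = 4356$)
$\sqrt{R + 301991} = \sqrt{4356 + 301991} = \sqrt{306347}$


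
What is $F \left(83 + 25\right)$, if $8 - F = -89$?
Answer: $10476$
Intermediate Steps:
$F = 97$ ($F = 8 - -89 = 8 + 89 = 97$)
$F \left(83 + 25\right) = 97 \left(83 + 25\right) = 97 \cdot 108 = 10476$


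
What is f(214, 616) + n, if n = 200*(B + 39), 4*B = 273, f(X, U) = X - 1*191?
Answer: 21473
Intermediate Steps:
f(X, U) = -191 + X (f(X, U) = X - 191 = -191 + X)
B = 273/4 (B = (¼)*273 = 273/4 ≈ 68.250)
n = 21450 (n = 200*(273/4 + 39) = 200*(429/4) = 21450)
f(214, 616) + n = (-191 + 214) + 21450 = 23 + 21450 = 21473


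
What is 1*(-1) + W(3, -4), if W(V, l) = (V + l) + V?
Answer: 1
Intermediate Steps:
W(V, l) = l + 2*V
1*(-1) + W(3, -4) = 1*(-1) + (-4 + 2*3) = -1 + (-4 + 6) = -1 + 2 = 1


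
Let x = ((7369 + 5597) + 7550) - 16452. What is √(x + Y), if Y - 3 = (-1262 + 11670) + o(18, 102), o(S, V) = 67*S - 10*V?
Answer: 9*√181 ≈ 121.08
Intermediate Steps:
o(S, V) = -10*V + 67*S
x = 4064 (x = (12966 + 7550) - 16452 = 20516 - 16452 = 4064)
Y = 10597 (Y = 3 + ((-1262 + 11670) + (-10*102 + 67*18)) = 3 + (10408 + (-1020 + 1206)) = 3 + (10408 + 186) = 3 + 10594 = 10597)
√(x + Y) = √(4064 + 10597) = √14661 = 9*√181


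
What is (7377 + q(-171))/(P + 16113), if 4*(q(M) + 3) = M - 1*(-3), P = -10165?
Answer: 1833/1487 ≈ 1.2327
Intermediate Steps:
q(M) = -9/4 + M/4 (q(M) = -3 + (M - 1*(-3))/4 = -3 + (M + 3)/4 = -3 + (3 + M)/4 = -3 + (3/4 + M/4) = -9/4 + M/4)
(7377 + q(-171))/(P + 16113) = (7377 + (-9/4 + (1/4)*(-171)))/(-10165 + 16113) = (7377 + (-9/4 - 171/4))/5948 = (7377 - 45)*(1/5948) = 7332*(1/5948) = 1833/1487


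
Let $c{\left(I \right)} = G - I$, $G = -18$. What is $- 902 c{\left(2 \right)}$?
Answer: $18040$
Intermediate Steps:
$c{\left(I \right)} = -18 - I$
$- 902 c{\left(2 \right)} = - 902 \left(-18 - 2\right) = \left(-902\right) \left(-20\right) = 18040$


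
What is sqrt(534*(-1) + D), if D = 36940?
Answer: sqrt(36406) ≈ 190.80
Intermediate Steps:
sqrt(534*(-1) + D) = sqrt(534*(-1) + 36940) = sqrt(-534 + 36940) = sqrt(36406)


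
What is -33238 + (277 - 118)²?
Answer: -7957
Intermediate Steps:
-33238 + (277 - 118)² = -33238 + 159² = -33238 + 25281 = -7957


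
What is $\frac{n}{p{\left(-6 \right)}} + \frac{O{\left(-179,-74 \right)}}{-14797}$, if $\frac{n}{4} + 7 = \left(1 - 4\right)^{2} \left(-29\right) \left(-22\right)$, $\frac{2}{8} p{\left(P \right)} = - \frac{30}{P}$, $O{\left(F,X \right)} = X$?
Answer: $\frac{16972233}{14797} \approx 1147.0$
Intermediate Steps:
$p{\left(P \right)} = - \frac{120}{P}$ ($p{\left(P \right)} = 4 \left(- \frac{30}{P}\right) = - \frac{120}{P}$)
$n = 22940$ ($n = -28 + 4 \left(1 - 4\right)^{2} \left(-29\right) \left(-22\right) = -28 + 4 \left(-3\right)^{2} \left(-29\right) \left(-22\right) = -28 + 4 \cdot 9 \left(-29\right) \left(-22\right) = -28 + 4 \left(\left(-261\right) \left(-22\right)\right) = -28 + 4 \cdot 5742 = -28 + 22968 = 22940$)
$\frac{n}{p{\left(-6 \right)}} + \frac{O{\left(-179,-74 \right)}}{-14797} = \frac{22940}{\left(-120\right) \frac{1}{-6}} - \frac{74}{-14797} = \frac{22940}{\left(-120\right) \left(- \frac{1}{6}\right)} - - \frac{74}{14797} = \frac{22940}{20} + \frac{74}{14797} = 22940 \cdot \frac{1}{20} + \frac{74}{14797} = 1147 + \frac{74}{14797} = \frac{16972233}{14797}$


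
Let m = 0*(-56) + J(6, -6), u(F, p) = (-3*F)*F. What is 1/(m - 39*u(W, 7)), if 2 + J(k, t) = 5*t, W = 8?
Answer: 1/7456 ≈ 0.00013412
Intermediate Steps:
u(F, p) = -3*F²
J(k, t) = -2 + 5*t
m = -32 (m = 0*(-56) + (-2 + 5*(-6)) = 0 + (-2 - 30) = 0 - 32 = -32)
1/(m - 39*u(W, 7)) = 1/(-32 - (-117)*8²) = 1/(-32 - (-117)*64) = 1/(-32 - 39*(-192)) = 1/(-32 + 7488) = 1/7456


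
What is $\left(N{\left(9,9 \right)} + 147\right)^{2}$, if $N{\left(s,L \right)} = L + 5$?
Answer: $25921$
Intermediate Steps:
$N{\left(s,L \right)} = 5 + L$
$\left(N{\left(9,9 \right)} + 147\right)^{2} = \left(\left(5 + 9\right) + 147\right)^{2} = \left(14 + 147\right)^{2} = 161^{2} = 25921$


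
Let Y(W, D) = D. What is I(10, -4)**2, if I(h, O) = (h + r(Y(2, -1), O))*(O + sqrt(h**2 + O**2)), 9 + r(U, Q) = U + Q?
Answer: 2112 - 256*sqrt(29) ≈ 733.40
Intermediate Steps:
r(U, Q) = -9 + Q + U (r(U, Q) = -9 + (U + Q) = -9 + (Q + U) = -9 + Q + U)
I(h, O) = (O + sqrt(O**2 + h**2))*(-10 + O + h) (I(h, O) = (h + (-9 + O - 1))*(O + sqrt(h**2 + O**2)) = (h + (-10 + O))*(O + sqrt(O**2 + h**2)) = (-10 + O + h)*(O + sqrt(O**2 + h**2)) = (O + sqrt(O**2 + h**2))*(-10 + O + h))
I(10, -4)**2 = (-4*10 - 4*(-10 - 4) + 10*sqrt((-4)**2 + 10**2) + sqrt((-4)**2 + 10**2)*(-10 - 4))**2 = (-40 - 4*(-14) + 10*sqrt(16 + 100) + sqrt(16 + 100)*(-14))**2 = (-40 + 56 + 10*sqrt(116) + sqrt(116)*(-14))**2 = (-40 + 56 + 10*(2*sqrt(29)) + (2*sqrt(29))*(-14))**2 = (-40 + 56 + 20*sqrt(29) - 28*sqrt(29))**2 = (16 - 8*sqrt(29))**2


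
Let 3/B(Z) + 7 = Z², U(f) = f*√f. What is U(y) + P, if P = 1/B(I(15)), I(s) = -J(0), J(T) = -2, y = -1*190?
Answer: -1 - 190*I*√190 ≈ -1.0 - 2619.0*I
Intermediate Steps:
y = -190
U(f) = f^(3/2)
I(s) = 2 (I(s) = -1*(-2) = 2)
B(Z) = 3/(-7 + Z²)
P = -1 (P = 1/(3/(-7 + 2²)) = 1/(3/(-7 + 4)) = 1/(3/(-3)) = 1/(3*(-⅓)) = 1/(-1) = -1)
U(y) + P = (-190)^(3/2) - 1 = -190*I*√190 - 1 = -1 - 190*I*√190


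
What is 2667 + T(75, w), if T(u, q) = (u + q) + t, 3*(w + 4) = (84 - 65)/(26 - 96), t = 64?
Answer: 588401/210 ≈ 2801.9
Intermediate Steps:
w = -859/210 (w = -4 + ((84 - 65)/(26 - 96))/3 = -4 + (19/(-70))/3 = -4 + (19*(-1/70))/3 = -4 + (⅓)*(-19/70) = -4 - 19/210 = -859/210 ≈ -4.0905)
T(u, q) = 64 + q + u (T(u, q) = (u + q) + 64 = (q + u) + 64 = 64 + q + u)
2667 + T(75, w) = 2667 + (64 - 859/210 + 75) = 2667 + 28331/210 = 588401/210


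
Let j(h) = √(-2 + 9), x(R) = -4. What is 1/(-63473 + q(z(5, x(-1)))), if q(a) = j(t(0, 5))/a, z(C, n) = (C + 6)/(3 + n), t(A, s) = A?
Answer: -7680233/487487429202 + 11*√7/487487429202 ≈ -1.5755e-5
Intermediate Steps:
z(C, n) = (6 + C)/(3 + n)
j(h) = √7
q(a) = √7/a
1/(-63473 + q(z(5, x(-1)))) = 1/(-63473 + √7/(((6 + 5)/(3 - 4)))) = 1/(-63473 + √7/((11/(-1)))) = 1/(-63473 + √7/((-1*11))) = 1/(-63473 + √7/(-11)) = 1/(-63473 + √7*(-1/11)) = 1/(-63473 - √7/11)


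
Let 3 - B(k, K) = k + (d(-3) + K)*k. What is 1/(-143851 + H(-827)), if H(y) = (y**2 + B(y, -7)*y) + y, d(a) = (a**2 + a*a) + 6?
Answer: -1/11773952 ≈ -8.4933e-8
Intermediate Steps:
d(a) = 6 + 2*a**2 (d(a) = (a**2 + a**2) + 6 = 2*a**2 + 6 = 6 + 2*a**2)
B(k, K) = 3 - k - k*(24 + K) (B(k, K) = 3 - (k + ((6 + 2*(-3)**2) + K)*k) = 3 - (k + ((6 + 2*9) + K)*k) = 3 - (k + ((6 + 18) + K)*k) = 3 - (k + (24 + K)*k) = 3 - (k + k*(24 + K)) = 3 + (-k - k*(24 + K)) = 3 - k - k*(24 + K))
H(y) = y + y**2 + y*(3 - 18*y) (H(y) = (y**2 + (3 - 25*y - 1*(-7)*y)*y) + y = (y**2 + (3 - 25*y + 7*y)*y) + y = (y**2 + (3 - 18*y)*y) + y = (y**2 + y*(3 - 18*y)) + y = y + y**2 + y*(3 - 18*y))
1/(-143851 + H(-827)) = 1/(-143851 - 827*(4 - 17*(-827))) = 1/(-143851 - 827*(4 + 14059)) = 1/(-143851 - 827*14063) = 1/(-143851 - 11630101) = 1/(-11773952) = -1/11773952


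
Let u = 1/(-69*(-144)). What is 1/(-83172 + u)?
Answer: -9936/826396991 ≈ -1.2023e-5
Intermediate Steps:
u = 1/9936 ≈ 0.00010064
1/(-83172 + u) = 1/(-83172 + 1/9936) = 1/(-826396991/9936) = -9936/826396991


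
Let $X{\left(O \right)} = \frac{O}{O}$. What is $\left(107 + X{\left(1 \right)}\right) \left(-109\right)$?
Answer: $-11772$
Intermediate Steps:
$X{\left(O \right)} = 1$
$\left(107 + X{\left(1 \right)}\right) \left(-109\right) = \left(107 + 1\right) \left(-109\right) = 108 \left(-109\right) = -11772$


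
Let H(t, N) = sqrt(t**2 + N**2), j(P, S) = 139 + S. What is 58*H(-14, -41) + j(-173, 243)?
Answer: 382 + 58*sqrt(1877) ≈ 2894.8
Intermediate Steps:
H(t, N) = sqrt(N**2 + t**2)
58*H(-14, -41) + j(-173, 243) = 58*sqrt((-41)**2 + (-14)**2) + (139 + 243) = 58*sqrt(1681 + 196) + 382 = 58*sqrt(1877) + 382 = 382 + 58*sqrt(1877)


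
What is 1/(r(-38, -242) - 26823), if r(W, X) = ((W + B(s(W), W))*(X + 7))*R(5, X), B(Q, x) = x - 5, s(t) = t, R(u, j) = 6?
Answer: 1/87387 ≈ 1.1443e-5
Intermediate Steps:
B(Q, x) = -5 + x
r(W, X) = 6*(-5 + 2*W)*(7 + X) (r(W, X) = ((W + (-5 + W))*(X + 7))*6 = ((-5 + 2*W)*(7 + X))*6 = 6*(-5 + 2*W)*(7 + X))
1/(r(-38, -242) - 26823) = 1/((-210 - 30*(-242) + 84*(-38) + 12*(-38)*(-242)) - 26823) = 1/((-210 + 7260 - 3192 + 110352) - 26823) = 1/(114210 - 26823) = 1/87387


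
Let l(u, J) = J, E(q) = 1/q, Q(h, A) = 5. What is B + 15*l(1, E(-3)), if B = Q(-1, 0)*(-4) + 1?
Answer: -24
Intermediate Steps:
B = -19 (B = 5*(-4) + 1 = -20 + 1 = -19)
B + 15*l(1, E(-3)) = -19 + 15/(-3) = -19 + 15*(-⅓) = -19 - 5 = -24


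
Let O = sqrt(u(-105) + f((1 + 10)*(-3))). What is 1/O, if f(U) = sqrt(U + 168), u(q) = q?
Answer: -I*sqrt(3)/(3*sqrt(35 - sqrt(15))) ≈ -0.10348*I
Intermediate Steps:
f(U) = sqrt(168 + U)
O = sqrt(-105 + 3*sqrt(15)) (O = sqrt(-105 + sqrt(168 + (1 + 10)*(-3))) = sqrt(-105 + sqrt(168 + 11*(-3))) = sqrt(-105 + sqrt(168 - 33)) = sqrt(-105 + sqrt(135)) = sqrt(-105 + 3*sqrt(15)) ≈ 9.6634*I)
1/O = 1/(sqrt(-105 + 3*sqrt(15))) = 1/sqrt(-105 + 3*sqrt(15))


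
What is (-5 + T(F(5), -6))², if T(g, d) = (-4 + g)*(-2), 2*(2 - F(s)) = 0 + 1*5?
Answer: 16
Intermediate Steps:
F(s) = -½ (F(s) = 2 - (0 + 1*5)/2 = 2 - (0 + 5)/2 = 2 - ½*5 = 2 - 5/2 = -½)
T(g, d) = 8 - 2*g
(-5 + T(F(5), -6))² = (-5 + (8 - 2*(-½)))² = (-5 + (8 + 1))² = (-5 + 9)² = 4² = 16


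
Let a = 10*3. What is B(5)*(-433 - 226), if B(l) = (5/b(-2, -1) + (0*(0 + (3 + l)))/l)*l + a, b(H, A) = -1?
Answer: -3295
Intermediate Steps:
a = 30
B(l) = 30 - 5*l (B(l) = (5/(-1) + (0*(0 + (3 + l)))/l)*l + 30 = (5*(-1) + (0*(3 + l))/l)*l + 30 = (-5 + 0/l)*l + 30 = (-5 + 0)*l + 30 = -5*l + 30 = 30 - 5*l)
B(5)*(-433 - 226) = (30 - 5*5)*(-433 - 226) = (30 - 25)*(-659) = 5*(-659) = -3295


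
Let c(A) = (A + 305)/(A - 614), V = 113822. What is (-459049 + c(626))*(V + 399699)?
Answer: -2828297530297/12 ≈ -2.3569e+11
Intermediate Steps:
c(A) = (305 + A)/(-614 + A)
(-459049 + c(626))*(V + 399699) = (-459049 + (305 + 626)/(-614 + 626))*(113822 + 399699) = (-459049 + 931/12)*513521 = -5507657/12*513521 = -2828297530297/12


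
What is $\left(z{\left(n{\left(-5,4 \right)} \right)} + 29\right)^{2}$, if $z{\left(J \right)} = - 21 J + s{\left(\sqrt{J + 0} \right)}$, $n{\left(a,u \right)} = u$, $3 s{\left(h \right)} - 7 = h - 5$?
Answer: $\frac{25921}{9} \approx 2880.1$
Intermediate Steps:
$s{\left(h \right)} = \frac{2}{3} + \frac{h}{3}$ ($s{\left(h \right)} = \frac{7}{3} + \frac{h - 5}{3} = \frac{7}{3} + \frac{-5 + h}{3} = \frac{7}{3} + \left(- \frac{5}{3} + \frac{h}{3}\right) = \frac{2}{3} + \frac{h}{3}$)
$z{\left(J \right)} = \frac{2}{3} - 21 J + \frac{\sqrt{J}}{3}$ ($z{\left(J \right)} = - 21 J + \left(\frac{2}{3} + \frac{\sqrt{J + 0}}{3}\right) = - 21 J + \left(\frac{2}{3} + \frac{\sqrt{J}}{3}\right) = \frac{2}{3} - 21 J + \frac{\sqrt{J}}{3}$)
$\left(z{\left(n{\left(-5,4 \right)} \right)} + 29\right)^{2} = \left(\left(\frac{2}{3} - 84 + \frac{\sqrt{4}}{3}\right) + 29\right)^{2} = \left(\left(\frac{2}{3} - 84 + \frac{1}{3} \cdot 2\right) + 29\right)^{2} = \left(\left(\frac{2}{3} - 84 + \frac{2}{3}\right) + 29\right)^{2} = \left(- \frac{248}{3} + 29\right)^{2} = \left(- \frac{161}{3}\right)^{2} = \frac{25921}{9}$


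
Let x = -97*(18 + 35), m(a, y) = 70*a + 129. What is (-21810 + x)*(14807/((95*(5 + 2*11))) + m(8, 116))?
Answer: -48029161492/2565 ≈ -1.8725e+7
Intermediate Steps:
m(a, y) = 129 + 70*a
x = -5141 (x = -97*53 = -5141)
(-21810 + x)*(14807/((95*(5 + 2*11))) + m(8, 116)) = (-21810 - 5141)*(14807/((95*(5 + 2*11))) + (129 + 70*8)) = -26951*(14807/((95*(5 + 22))) + (129 + 560)) = -26951*(14807/((95*27)) + 689) = -26951*(14807/2565 + 689) = -26951*1782092/2565 = -48029161492/2565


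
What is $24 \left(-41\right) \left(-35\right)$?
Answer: $34440$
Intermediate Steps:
$24 \left(-41\right) \left(-35\right) = \left(-984\right) \left(-35\right) = 34440$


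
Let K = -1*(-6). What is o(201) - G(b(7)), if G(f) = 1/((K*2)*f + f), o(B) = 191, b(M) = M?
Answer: 17380/91 ≈ 190.99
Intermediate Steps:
K = 6
G(f) = 1/(13*f) (G(f) = 1/((6*2)*f + f) = 1/(12*f + f) = 1/(13*f))
o(201) - G(b(7)) = 191 - 1/(13*7) = 191 - 1*1/91 = 191 - 1/91 = 17380/91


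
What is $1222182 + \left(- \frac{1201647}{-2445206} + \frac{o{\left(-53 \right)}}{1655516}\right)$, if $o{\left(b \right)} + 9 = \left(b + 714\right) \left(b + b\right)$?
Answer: $\frac{2473744732062591137}{2024038828148} \approx 1.2222 \cdot 10^{6}$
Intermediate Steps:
$o{\left(b \right)} = -9 + 2 b \left(714 + b\right)$ ($o{\left(b \right)} = -9 + \left(b + 714\right) \left(b + b\right) = -9 + \left(714 + b\right) 2 b = -9 + 2 b \left(714 + b\right)$)
$1222182 + \left(- \frac{1201647}{-2445206} + \frac{o{\left(-53 \right)}}{1655516}\right) = 1222182 + \left(- \frac{1201647}{-2445206} + \frac{-9 + 2 \left(-53\right)^{2} + 1428 \left(-53\right)}{1655516}\right) = 1222182 + \left(\left(-1201647\right) \left(- \frac{1}{2445206}\right) + \left(-9 + 2 \cdot 2809 - 75684\right) \frac{1}{1655516}\right) = 1222182 + \left(\frac{1201647}{2445206} + \left(-9 + 5618 - 75684\right) \frac{1}{1655516}\right) = 1222182 + \left(\frac{1201647}{2445206} - \frac{70075}{1655516}\right) = 1222182 + \frac{908999012201}{2024038828148} = \frac{2473744732062591137}{2024038828148}$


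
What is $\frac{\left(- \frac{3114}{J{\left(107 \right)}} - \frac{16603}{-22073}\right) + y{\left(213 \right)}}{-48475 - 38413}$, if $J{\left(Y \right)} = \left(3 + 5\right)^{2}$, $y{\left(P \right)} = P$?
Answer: $- \frac{116613203}{61372122368} \approx -0.0019001$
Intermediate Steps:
$J{\left(Y \right)} = 64$ ($J{\left(Y \right)} = 8^{2} = 64$)
$\frac{\left(- \frac{3114}{J{\left(107 \right)}} - \frac{16603}{-22073}\right) + y{\left(213 \right)}}{-48475 - 38413} = \frac{\left(- \frac{3114}{64} - \frac{16603}{-22073}\right) + 213}{-48475 - 38413} = \frac{\left(\left(-3114\right) \frac{1}{64} - - \frac{16603}{22073}\right) + 213}{-86888} = \left(\left(- \frac{1557}{32} + \frac{16603}{22073}\right) + 213\right) \left(- \frac{1}{86888}\right) = \left(- \frac{33836365}{706336} + 213\right) \left(- \frac{1}{86888}\right) = \frac{116613203}{706336} \left(- \frac{1}{86888}\right) = - \frac{116613203}{61372122368}$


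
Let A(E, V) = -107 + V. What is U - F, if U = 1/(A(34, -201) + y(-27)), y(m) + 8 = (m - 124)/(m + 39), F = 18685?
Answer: -73674967/3943 ≈ -18685.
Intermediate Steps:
y(m) = -8 + (-124 + m)/(39 + m) (y(m) = -8 + (m - 124)/(m + 39) = -8 + (-124 + m)/(39 + m))
U = -12/3943 (U = 1/((-107 - 201) + (-436 - 7*(-27))/(39 - 27)) = 1/(-308 + (-436 + 189)/12) = 1/(-308 + (1/12)*(-247)) = 1/(-308 - 247/12) = 1/(-3943/12) = -12/3943 ≈ -0.0030434)
U - F = -12/3943 - 1*18685 = -12/3943 - 18685 = -73674967/3943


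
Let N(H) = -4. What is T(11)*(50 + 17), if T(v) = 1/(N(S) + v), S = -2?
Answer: 67/7 ≈ 9.5714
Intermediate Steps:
T(v) = 1/(-4 + v)
T(11)*(50 + 17) = (50 + 17)/(-4 + 11) = 67/7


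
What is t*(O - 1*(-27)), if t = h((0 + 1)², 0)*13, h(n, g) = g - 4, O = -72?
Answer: 2340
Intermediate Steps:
h(n, g) = -4 + g
t = -52 (t = (-4 + 0)*13 = -4*13 = -52)
t*(O - 1*(-27)) = -52*(-72 - 1*(-27)) = -52*(-72 + 27) = -52*(-45) = 2340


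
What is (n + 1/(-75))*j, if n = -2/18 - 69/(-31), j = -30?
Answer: -29314/465 ≈ -63.041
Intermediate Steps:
n = 590/279 (n = -2*1/18 - 69*(-1/31) = -1/9 + 69/31 = 590/279 ≈ 2.1147)
(n + 1/(-75))*j = (590/279 + 1/(-75))*(-30) = (590/279 - 1/75)*(-30) = (14657/6975)*(-30) = -29314/465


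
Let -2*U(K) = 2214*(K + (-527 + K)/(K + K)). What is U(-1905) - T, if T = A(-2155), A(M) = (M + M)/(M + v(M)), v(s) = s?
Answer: 1338660886/635 ≈ 2.1081e+6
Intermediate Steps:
U(K) = -1107*K - 1107*(-527 + K)/(2*K) (U(K) = -1107*(K + (-527 + K)/(K + K)) = -1107*(K + (-527 + K)/((2*K))) = -1107*(K + (-527 + K)*(1/(2*K))) = -1107*(K + (-527 + K)/(2*K)) = -(2214*K + 1107*(-527 + K)/K)/2 = -1107*K - 1107*(-527 + K)/(2*K))
A(M) = 1 (A(M) = (M + M)/(M + M) = (2*M)/((2*M)) = (2*M)*(1/(2*M)) = 1)
T = 1
U(-1905) - T = (-1107/2 - 1107*(-1905) + (583389/2)/(-1905)) - 1*1 = (-1107/2 + 2108835 + (583389/2)*(-1/1905)) - 1 = (-1107/2 + 2108835 - 194463/1270) - 1 = 1338661521/635 - 1 = 1338660886/635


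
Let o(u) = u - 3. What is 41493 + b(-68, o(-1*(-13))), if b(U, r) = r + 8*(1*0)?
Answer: 41503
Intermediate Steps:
o(u) = -3 + u
b(U, r) = r (b(U, r) = r + 8*0 = r + 0 = r)
41493 + b(-68, o(-1*(-13))) = 41493 + (-3 - 1*(-13)) = 41493 + (-3 + 13) = 41493 + 10 = 41503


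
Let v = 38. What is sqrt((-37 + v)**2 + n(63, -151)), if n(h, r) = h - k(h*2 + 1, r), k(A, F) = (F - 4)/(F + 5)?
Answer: 3*sqrt(149066)/146 ≈ 7.9334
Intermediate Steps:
k(A, F) = (-4 + F)/(5 + F)
n(h, r) = h - (-4 + r)/(5 + r)
sqrt((-37 + v)**2 + n(63, -151)) = sqrt((-37 + 38)**2 + (4 - 1*(-151) + 63*(5 - 151))/(5 - 151)) = sqrt(1**2 + (4 + 151 + 63*(-146))/(-146)) = sqrt(1 - (4 + 151 - 9198)/146) = sqrt(1 - 1/146*(-9043)) = sqrt(1 + 9043/146) = sqrt(9189/146) = 3*sqrt(149066)/146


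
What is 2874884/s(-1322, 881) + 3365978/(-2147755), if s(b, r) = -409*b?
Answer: 2177284456388/580643416495 ≈ 3.7498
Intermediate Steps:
2874884/s(-1322, 881) + 3365978/(-2147755) = 2874884/((-409*(-1322))) + 3365978/(-2147755) = 2874884/540698 + 3365978*(-1/2147755) = 2874884*(1/540698) - 3365978/2147755 = 1437442/270349 - 3365978/2147755 = 2177284456388/580643416495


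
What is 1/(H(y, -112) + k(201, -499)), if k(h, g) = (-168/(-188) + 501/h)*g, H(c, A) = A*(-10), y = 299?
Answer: -3149/1793957 ≈ -0.0017553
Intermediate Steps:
H(c, A) = -10*A
k(h, g) = g*(42/47 + 501/h) (k(h, g) = (-168*(-1/188) + 501/h)*g = (42/47 + 501/h)*g = g*(42/47 + 501/h))
1/(H(y, -112) + k(201, -499)) = 1/(-10*(-112) + ((42/47)*(-499) + 501*(-499)/201)) = 1/(1120 + (-20958/47 + 501*(-499)*(1/201))) = 1/(1120 + (-20958/47 - 83333/67)) = 1/(1120 - 5320837/3149) = 1/(-1793957/3149) = -3149/1793957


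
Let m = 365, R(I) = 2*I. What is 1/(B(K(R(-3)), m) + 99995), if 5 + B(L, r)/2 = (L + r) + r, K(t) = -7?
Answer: 1/101431 ≈ 9.8589e-6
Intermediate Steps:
B(L, r) = -10 + 2*L + 4*r (B(L, r) = -10 + 2*((L + r) + r) = -10 + 2*(L + 2*r) = -10 + (2*L + 4*r) = -10 + 2*L + 4*r)
1/(B(K(R(-3)), m) + 99995) = 1/((-10 + 2*(-7) + 4*365) + 99995) = 1/((-10 - 14 + 1460) + 99995) = 1/(1436 + 99995) = 1/101431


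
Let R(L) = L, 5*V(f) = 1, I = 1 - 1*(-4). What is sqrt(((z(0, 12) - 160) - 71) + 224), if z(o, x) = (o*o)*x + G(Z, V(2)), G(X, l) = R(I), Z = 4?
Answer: I*sqrt(2) ≈ 1.4142*I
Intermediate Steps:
I = 5 (I = 1 + 4 = 5)
V(f) = 1/5 (V(f) = (1/5)*1 = 1/5)
G(X, l) = 5
z(o, x) = 5 + x*o**2 (z(o, x) = (o*o)*x + 5 = o**2*x + 5 = x*o**2 + 5 = 5 + x*o**2)
sqrt(((z(0, 12) - 160) - 71) + 224) = sqrt((((5 + 12*0**2) - 160) - 71) + 224) = sqrt((((5 + 12*0) - 160) - 71) + 224) = sqrt((((5 + 0) - 160) - 71) + 224) = sqrt(((5 - 160) - 71) + 224) = sqrt((-155 - 71) + 224) = sqrt(-226 + 224) = sqrt(-2) = I*sqrt(2)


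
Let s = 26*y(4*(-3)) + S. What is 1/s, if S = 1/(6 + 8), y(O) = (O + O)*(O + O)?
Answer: 14/209665 ≈ 6.6773e-5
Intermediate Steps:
y(O) = 4*O² (y(O) = (2*O)*(2*O) = 4*O²)
S = 1/14 ≈ 0.071429
s = 209665/14 (s = 26*(4*(4*(-3))²) + 1/14 = 26*(4*(-12)²) + 1/14 = 26*(4*144) + 1/14 = 26*576 + 1/14 = 14976 + 1/14 = 209665/14 ≈ 14976.)
1/s = 1/(209665/14) = 14/209665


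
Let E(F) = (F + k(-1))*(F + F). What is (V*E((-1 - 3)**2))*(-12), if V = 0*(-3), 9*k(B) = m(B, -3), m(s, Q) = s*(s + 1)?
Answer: 0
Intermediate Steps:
m(s, Q) = s*(1 + s)
k(B) = B*(1 + B)/9 (k(B) = (B*(1 + B))/9 = B*(1 + B)/9)
V = 0
E(F) = 2*F**2 (E(F) = (F + (1/9)*(-1)*(1 - 1))*(F + F) = (F + (1/9)*(-1)*0)*(2*F) = (F + 0)*(2*F) = F*(2*F) = 2*F**2)
(V*E((-1 - 3)**2))*(-12) = (0*(2*((-1 - 3)**2)**2))*(-12) = (0*(2*((-4)**2)**2))*(-12) = (0*(2*16**2))*(-12) = (0*(2*256))*(-12) = (0*512)*(-12) = 0*(-12) = 0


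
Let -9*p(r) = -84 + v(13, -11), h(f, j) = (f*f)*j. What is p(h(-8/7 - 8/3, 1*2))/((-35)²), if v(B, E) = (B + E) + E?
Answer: 31/3675 ≈ 0.0084354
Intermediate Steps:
v(B, E) = B + 2*E
h(f, j) = j*f² (h(f, j) = f²*j = j*f²)
p(r) = 31/3 (p(r) = -(-84 + (13 + 2*(-11)))/9 = -(-84 + (13 - 22))/9 = -(-84 - 9)/9 = -⅑*(-93) = 31/3)
p(h(-8/7 - 8/3, 1*2))/((-35)²) = 31/(3*((-35)²)) = (31/3)/1225 = (31/3)*(1/1225) = 31/3675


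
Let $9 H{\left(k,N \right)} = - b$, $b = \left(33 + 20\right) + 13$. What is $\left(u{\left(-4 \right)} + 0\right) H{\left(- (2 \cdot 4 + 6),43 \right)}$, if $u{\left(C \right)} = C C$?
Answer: $- \frac{352}{3} \approx -117.33$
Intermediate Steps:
$u{\left(C \right)} = C^{2}$
$b = 66$ ($b = 53 + 13 = 66$)
$H{\left(k,N \right)} = - \frac{22}{3}$ ($H{\left(k,N \right)} = \frac{\left(-1\right) 66}{9} = \frac{1}{9} \left(-66\right) = - \frac{22}{3}$)
$\left(u{\left(-4 \right)} + 0\right) H{\left(- (2 \cdot 4 + 6),43 \right)} = \left(\left(-4\right)^{2} + 0\right) \left(- \frac{22}{3}\right) = \left(16 + 0\right) \left(- \frac{22}{3}\right) = 16 \left(- \frac{22}{3}\right) = - \frac{352}{3}$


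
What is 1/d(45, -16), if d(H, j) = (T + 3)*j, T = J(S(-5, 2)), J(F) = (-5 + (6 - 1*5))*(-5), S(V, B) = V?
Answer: -1/368 ≈ -0.0027174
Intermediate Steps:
J(F) = 20 (J(F) = (-5 + (6 - 5))*(-5) = (-5 + 1)*(-5) = -4*(-5) = 20)
T = 20
d(H, j) = 23*j (d(H, j) = (20 + 3)*j = 23*j)
1/d(45, -16) = 1/(23*(-16)) = 1/(-368) = -1/368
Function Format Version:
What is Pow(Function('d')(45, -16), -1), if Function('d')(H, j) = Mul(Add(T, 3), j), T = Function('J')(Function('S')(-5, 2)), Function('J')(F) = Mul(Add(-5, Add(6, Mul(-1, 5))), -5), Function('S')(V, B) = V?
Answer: Rational(-1, 368) ≈ -0.0027174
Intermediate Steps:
Function('J')(F) = 20 (Function('J')(F) = Mul(Add(-5, Add(6, -5)), -5) = Mul(Add(-5, 1), -5) = Mul(-4, -5) = 20)
T = 20
Function('d')(H, j) = Mul(23, j) (Function('d')(H, j) = Mul(Add(20, 3), j) = Mul(23, j))
Pow(Function('d')(45, -16), -1) = Pow(Mul(23, -16), -1) = Pow(-368, -1) = Rational(-1, 368)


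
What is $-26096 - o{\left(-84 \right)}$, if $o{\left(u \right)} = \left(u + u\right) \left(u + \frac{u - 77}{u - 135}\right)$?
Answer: $- \frac{2926168}{73} \approx -40085.0$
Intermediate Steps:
$o{\left(u \right)} = 2 u \left(u + \frac{-77 + u}{-135 + u}\right)$
$-26096 - o{\left(-84 \right)} = -26096 - 2 \left(-84\right) \frac{1}{-135 - 84} \left(-77 + \left(-84\right)^{2} - -11256\right) = -26096 - 2 \left(-84\right) \frac{1}{-219} \left(-77 + 7056 + 11256\right) = -26096 - 2 \left(-84\right) \left(- \frac{1}{219}\right) 18235 = -26096 - \frac{1021160}{73} = - \frac{2926168}{73}$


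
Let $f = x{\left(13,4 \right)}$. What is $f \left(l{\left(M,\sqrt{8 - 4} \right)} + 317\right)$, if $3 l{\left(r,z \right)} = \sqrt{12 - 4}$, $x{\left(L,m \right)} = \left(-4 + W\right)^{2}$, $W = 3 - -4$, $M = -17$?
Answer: $2853 + 6 \sqrt{2} \approx 2861.5$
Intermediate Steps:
$W = 7$ ($W = 3 + 4 = 7$)
$x{\left(L,m \right)} = 9$ ($x{\left(L,m \right)} = \left(-4 + 7\right)^{2} = 3^{2} = 9$)
$l{\left(r,z \right)} = \frac{2 \sqrt{2}}{3}$ ($l{\left(r,z \right)} = \frac{\sqrt{12 - 4}}{3} = \frac{\sqrt{8}}{3} = \frac{2 \sqrt{2}}{3}$)
$f = 9$
$f \left(l{\left(M,\sqrt{8 - 4} \right)} + 317\right) = 9 \left(\frac{2 \sqrt{2}}{3} + 317\right) = 9 \left(317 + \frac{2 \sqrt{2}}{3}\right) = 2853 + 6 \sqrt{2}$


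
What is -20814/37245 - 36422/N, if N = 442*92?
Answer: -28242537/19417060 ≈ -1.4545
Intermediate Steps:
N = 40664
-20814/37245 - 36422/N = -20814/37245 - 36422/40664 = -20814*1/37245 - 36422*1/40664 = -6938/12415 - 18211/20332 = -28242537/19417060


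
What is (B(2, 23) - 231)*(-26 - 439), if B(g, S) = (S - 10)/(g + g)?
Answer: 423615/4 ≈ 1.0590e+5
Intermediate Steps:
B(g, S) = (-10 + S)/(2*g) (B(g, S) = (-10 + S)/((2*g)) = (-10 + S)*(1/(2*g)) = (-10 + S)/(2*g))
(B(2, 23) - 231)*(-26 - 439) = ((½)*(-10 + 23)/2 - 231)*(-26 - 439) = ((½)*(½)*13 - 231)*(-465) = (13/4 - 231)*(-465) = -911/4*(-465) = 423615/4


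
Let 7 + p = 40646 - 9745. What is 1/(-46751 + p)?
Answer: -1/15857 ≈ -6.3064e-5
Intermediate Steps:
p = 30894 (p = -7 + (40646 - 9745) = -7 + 30901 = 30894)
1/(-46751 + p) = 1/(-46751 + 30894) = 1/(-15857) = -1/15857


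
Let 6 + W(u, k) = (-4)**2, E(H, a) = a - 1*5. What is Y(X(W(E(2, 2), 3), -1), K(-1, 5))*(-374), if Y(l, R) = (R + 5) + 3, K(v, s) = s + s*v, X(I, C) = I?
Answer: -2992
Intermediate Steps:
E(H, a) = -5 + a (E(H, a) = a - 5 = -5 + a)
W(u, k) = 10 (W(u, k) = -6 + (-4)**2 = -6 + 16 = 10)
Y(l, R) = 8 + R (Y(l, R) = (5 + R) + 3 = 8 + R)
Y(X(W(E(2, 2), 3), -1), K(-1, 5))*(-374) = (8 + 5*(1 - 1))*(-374) = (8 + 5*0)*(-374) = (8 + 0)*(-374) = 8*(-374) = -2992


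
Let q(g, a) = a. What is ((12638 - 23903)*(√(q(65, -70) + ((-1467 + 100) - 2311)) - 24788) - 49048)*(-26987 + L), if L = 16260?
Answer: -2994847230244 + 241679310*I*√937 ≈ -2.9948e+12 + 7.3979e+9*I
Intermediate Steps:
((12638 - 23903)*(√(q(65, -70) + ((-1467 + 100) - 2311)) - 24788) - 49048)*(-26987 + L) = ((12638 - 23903)*(√(-70 + ((-1467 + 100) - 2311)) - 24788) - 49048)*(-26987 + 16260) = (-11265*(√(-70 + (-1367 - 2311)) - 24788) - 49048)*(-10727) = (-11265*(√(-70 - 3678) - 24788) - 49048)*(-10727) = (-11265*(√(-3748) - 24788) - 49048)*(-10727) = (-11265*(2*I*√937 - 24788) - 49048)*(-10727) = (-11265*(-24788 + 2*I*√937) - 49048)*(-10727) = ((279236820 - 22530*I*√937) - 49048)*(-10727) = (279187772 - 22530*I*√937)*(-10727) = -2994847230244 + 241679310*I*√937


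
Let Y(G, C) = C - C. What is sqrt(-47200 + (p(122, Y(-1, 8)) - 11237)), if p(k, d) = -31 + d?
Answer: 2*I*sqrt(14617) ≈ 241.8*I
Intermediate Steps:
Y(G, C) = 0
sqrt(-47200 + (p(122, Y(-1, 8)) - 11237)) = sqrt(-47200 + ((-31 + 0) - 11237)) = sqrt(-47200 + (-31 - 11237)) = sqrt(-47200 - 11268) = sqrt(-58468) = 2*I*sqrt(14617)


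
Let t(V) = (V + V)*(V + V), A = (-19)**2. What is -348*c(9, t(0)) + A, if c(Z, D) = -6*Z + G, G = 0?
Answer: 19153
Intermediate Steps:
A = 361
t(V) = 4*V**2 (t(V) = (2*V)*(2*V) = 4*V**2)
c(Z, D) = -6*Z (c(Z, D) = -6*Z + 0 = -6*Z)
-348*c(9, t(0)) + A = -(-2088)*9 + 361 = -348*(-54) + 361 = 18792 + 361 = 19153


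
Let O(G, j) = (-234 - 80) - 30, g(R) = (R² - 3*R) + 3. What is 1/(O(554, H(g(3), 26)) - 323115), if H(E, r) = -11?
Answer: -1/323459 ≈ -3.0916e-6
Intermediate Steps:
g(R) = 3 + R² - 3*R
O(G, j) = -344 (O(G, j) = -314 - 30 = -344)
1/(O(554, H(g(3), 26)) - 323115) = 1/(-344 - 323115) = 1/(-323459) = -1/323459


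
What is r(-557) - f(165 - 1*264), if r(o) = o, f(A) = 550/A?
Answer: -4963/9 ≈ -551.44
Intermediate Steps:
r(-557) - f(165 - 1*264) = -557 - 550/(165 - 1*264) = -557 - 550/(165 - 264) = -557 - 550/(-99) = -557 - 550*(-1)/99 = -557 - 1*(-50/9) = -557 + 50/9 = -4963/9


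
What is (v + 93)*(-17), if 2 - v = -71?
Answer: -2822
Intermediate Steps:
v = 73 (v = 2 - 1*(-71) = 2 + 71 = 73)
(v + 93)*(-17) = (73 + 93)*(-17) = 166*(-17) = -2822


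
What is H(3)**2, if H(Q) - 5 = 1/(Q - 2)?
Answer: 36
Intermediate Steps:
H(Q) = 5 + 1/(-2 + Q) (H(Q) = 5 + 1/(Q - 2) = 5 + 1/(-2 + Q))
H(3)**2 = ((-9 + 5*3)/(-2 + 3))**2 = ((-9 + 15)/1)**2 = (1*6)**2 = 6**2 = 36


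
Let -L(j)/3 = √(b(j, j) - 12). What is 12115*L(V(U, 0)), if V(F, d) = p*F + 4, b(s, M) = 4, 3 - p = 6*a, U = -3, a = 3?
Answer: -72690*I*√2 ≈ -1.028e+5*I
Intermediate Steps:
p = -15 (p = 3 - 6*3 = 3 - 1*18 = 3 - 18 = -15)
V(F, d) = 4 - 15*F (V(F, d) = -15*F + 4 = 4 - 15*F)
L(j) = -6*I*√2 (L(j) = -3*√(4 - 12) = -6*I*√2)
12115*L(V(U, 0)) = 12115*(-6*I*√2) = -72690*I*√2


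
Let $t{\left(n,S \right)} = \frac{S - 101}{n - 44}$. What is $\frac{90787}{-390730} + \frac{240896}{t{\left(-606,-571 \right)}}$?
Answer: $\frac{1911918129473}{8205330} \approx 2.3301 \cdot 10^{5}$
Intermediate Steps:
$t{\left(n,S \right)} = \frac{-101 + S}{-44 + n}$
$\frac{90787}{-390730} + \frac{240896}{t{\left(-606,-571 \right)}} = \frac{90787}{-390730} + \frac{240896}{\frac{1}{-44 - 606} \left(-101 - 571\right)} = 90787 \left(- \frac{1}{390730}\right) + \frac{240896}{\frac{1}{-650} \left(-672\right)} = - \frac{90787}{390730} + \frac{240896}{\left(- \frac{1}{650}\right) \left(-672\right)} = - \frac{90787}{390730} + \frac{240896}{\frac{336}{325}} = - \frac{90787}{390730} + 240896 \cdot \frac{325}{336} = - \frac{90787}{390730} + \frac{4893200}{21} = \frac{1911918129473}{8205330}$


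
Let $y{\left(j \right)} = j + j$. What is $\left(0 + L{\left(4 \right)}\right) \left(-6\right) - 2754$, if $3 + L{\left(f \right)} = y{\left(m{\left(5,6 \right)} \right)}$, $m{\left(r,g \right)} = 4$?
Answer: $-2784$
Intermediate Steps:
$y{\left(j \right)} = 2 j$
$L{\left(f \right)} = 5$ ($L{\left(f \right)} = -3 + 2 \cdot 4 = -3 + 8 = 5$)
$\left(0 + L{\left(4 \right)}\right) \left(-6\right) - 2754 = \left(0 + 5\right) \left(-6\right) - 2754 = 5 \left(-6\right) - 2754 = -30 - 2754 = -2784$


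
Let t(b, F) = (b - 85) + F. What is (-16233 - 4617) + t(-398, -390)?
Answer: -21723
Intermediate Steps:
t(b, F) = -85 + F + b (t(b, F) = (-85 + b) + F = -85 + F + b)
(-16233 - 4617) + t(-398, -390) = (-16233 - 4617) + (-85 - 390 - 398) = -20850 - 873 = -21723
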